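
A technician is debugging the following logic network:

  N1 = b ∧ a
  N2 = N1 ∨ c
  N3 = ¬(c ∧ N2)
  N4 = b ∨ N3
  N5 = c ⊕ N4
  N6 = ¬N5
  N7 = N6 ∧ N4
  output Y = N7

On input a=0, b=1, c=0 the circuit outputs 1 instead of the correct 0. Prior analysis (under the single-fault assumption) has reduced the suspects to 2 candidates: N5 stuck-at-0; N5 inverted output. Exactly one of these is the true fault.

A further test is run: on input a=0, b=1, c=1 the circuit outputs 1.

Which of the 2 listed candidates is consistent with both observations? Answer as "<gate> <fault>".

N5 stuck-at-0

Evaluate each candidate on input a=0, b=1, c=1:
  N5 stuck-at-0: N1=0, N2=1, N3=0, N4=1, N5=0 [stuck-at-0], N6=1, N7=1 → 1 — matches
  N5 inverted output: N1=0, N2=1, N3=0, N4=1, N5=1 [inverted output], N6=0, N7=0 → 0 — eliminated
Only N5 stuck-at-0 reproduces the observed 1.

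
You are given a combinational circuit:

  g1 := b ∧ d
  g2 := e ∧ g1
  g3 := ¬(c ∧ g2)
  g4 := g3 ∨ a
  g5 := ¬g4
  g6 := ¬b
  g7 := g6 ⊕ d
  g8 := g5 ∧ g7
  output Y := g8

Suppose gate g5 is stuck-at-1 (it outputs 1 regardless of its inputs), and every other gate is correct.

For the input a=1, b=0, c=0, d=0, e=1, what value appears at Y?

1

Propagate with g5 forced: g1=0, g2=0, g3=1, g4=1, g5=1 [stuck-at-1], g6=1, g7=1, g8=1.
So Y = 1. (Without the fault it would be 0.)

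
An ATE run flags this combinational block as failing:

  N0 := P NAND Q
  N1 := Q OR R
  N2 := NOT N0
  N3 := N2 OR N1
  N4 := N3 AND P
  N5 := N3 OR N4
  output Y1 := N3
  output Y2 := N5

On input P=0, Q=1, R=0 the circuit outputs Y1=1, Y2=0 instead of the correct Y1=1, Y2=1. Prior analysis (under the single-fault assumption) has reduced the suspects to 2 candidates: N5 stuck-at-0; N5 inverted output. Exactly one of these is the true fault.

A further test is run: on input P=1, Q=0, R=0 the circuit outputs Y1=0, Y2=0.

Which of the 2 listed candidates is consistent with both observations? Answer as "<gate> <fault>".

N5 stuck-at-0

Evaluate each candidate on input P=1, Q=0, R=0:
  N5 stuck-at-0: N0=1, N1=0, N2=0, N3=0, N4=0, N5=0 [stuck-at-0] → Y1=0, Y2=0 — matches
  N5 inverted output: N0=1, N1=0, N2=0, N3=0, N4=0, N5=1 [inverted output] → Y1=0, Y2=1 — eliminated
Only N5 stuck-at-0 reproduces the observed Y1=0, Y2=0.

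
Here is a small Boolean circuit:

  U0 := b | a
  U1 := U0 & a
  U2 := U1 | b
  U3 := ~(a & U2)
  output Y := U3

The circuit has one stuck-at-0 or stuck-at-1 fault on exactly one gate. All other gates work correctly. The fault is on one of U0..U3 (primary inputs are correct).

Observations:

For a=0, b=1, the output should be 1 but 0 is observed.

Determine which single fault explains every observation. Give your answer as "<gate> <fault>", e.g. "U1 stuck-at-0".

U3 stuck-at-0

Fault-free values for test 1 (a=0, b=1): U0=1, U1=0, U2=1, U3=1, giving Y=1. Observed 0.
Test 1: faults giving observed 0 are {U3 stuck-at-0}.
Only U3 stuck-at-0 is consistent with every test.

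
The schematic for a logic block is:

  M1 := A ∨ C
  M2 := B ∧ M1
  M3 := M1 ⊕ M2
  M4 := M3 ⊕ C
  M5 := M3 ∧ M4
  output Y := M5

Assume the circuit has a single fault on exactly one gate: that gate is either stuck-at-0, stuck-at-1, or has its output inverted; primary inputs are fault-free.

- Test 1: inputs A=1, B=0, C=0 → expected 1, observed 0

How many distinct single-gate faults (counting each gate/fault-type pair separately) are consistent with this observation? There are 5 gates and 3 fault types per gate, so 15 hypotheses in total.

10

Fault-free: M1=1, M2=0, M3=1, M4=1, M5=1 → 1. Observed 0.
  M1: stuck-at-0, inverted output ✓; others ✗
  M2: stuck-at-1, inverted output ✓; others ✗
  M3: stuck-at-0, inverted output ✓; others ✗
  M4: stuck-at-0, inverted output ✓; others ✗
  M5: stuck-at-0, inverted output ✓; others ✗
Consistent faults: {M1 stuck-at-0, M1 inverted output, M2 stuck-at-1, M2 inverted output, M3 stuck-at-0, M3 inverted output, M4 stuck-at-0, M4 inverted output, M5 stuck-at-0, M5 inverted output} — 10 in all.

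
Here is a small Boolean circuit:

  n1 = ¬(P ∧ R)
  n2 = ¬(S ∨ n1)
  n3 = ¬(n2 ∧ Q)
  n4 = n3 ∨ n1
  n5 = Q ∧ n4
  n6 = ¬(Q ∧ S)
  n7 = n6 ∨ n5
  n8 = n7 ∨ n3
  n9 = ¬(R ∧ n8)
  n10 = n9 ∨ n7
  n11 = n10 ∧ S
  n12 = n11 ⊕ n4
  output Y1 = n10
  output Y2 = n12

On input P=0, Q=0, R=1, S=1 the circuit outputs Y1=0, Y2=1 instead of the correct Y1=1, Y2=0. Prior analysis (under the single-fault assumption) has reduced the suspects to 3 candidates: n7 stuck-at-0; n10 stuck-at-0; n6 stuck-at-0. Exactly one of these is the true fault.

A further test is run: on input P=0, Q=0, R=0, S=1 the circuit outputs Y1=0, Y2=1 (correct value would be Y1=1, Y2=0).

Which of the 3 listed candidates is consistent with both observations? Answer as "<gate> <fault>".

n10 stuck-at-0

Evaluate each candidate on input P=0, Q=0, R=0, S=1:
  n7 stuck-at-0: n1=1, n2=0, n3=1, n4=1, n5=0, n6=1, n7=0 [stuck-at-0], n8=1, n9=1, n10=1, n11=1, n12=0 → Y1=1, Y2=0 — eliminated
  n10 stuck-at-0: n1=1, n2=0, n3=1, n4=1, n5=0, n6=1, n7=1, n8=1, n9=1, n10=0 [stuck-at-0], n11=0, n12=1 → Y1=0, Y2=1 — matches
  n6 stuck-at-0: n1=1, n2=0, n3=1, n4=1, n5=0, n6=0 [stuck-at-0], n7=0, n8=1, n9=1, n10=1, n11=1, n12=0 → Y1=1, Y2=0 — eliminated
Only n10 stuck-at-0 reproduces the observed Y1=0, Y2=1.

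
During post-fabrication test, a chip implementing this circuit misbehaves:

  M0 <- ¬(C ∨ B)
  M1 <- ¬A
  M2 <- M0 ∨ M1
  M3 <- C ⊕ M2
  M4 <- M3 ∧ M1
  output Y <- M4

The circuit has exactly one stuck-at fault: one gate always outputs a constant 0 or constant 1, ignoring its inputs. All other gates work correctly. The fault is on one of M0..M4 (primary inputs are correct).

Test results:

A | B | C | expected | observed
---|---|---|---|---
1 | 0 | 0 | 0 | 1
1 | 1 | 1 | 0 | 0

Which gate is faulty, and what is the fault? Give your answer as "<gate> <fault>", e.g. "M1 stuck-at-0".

M1 stuck-at-1

Fault-free values for test 1 (A=1, B=0, C=0): M0=1, M1=0, M2=1, M3=1, M4=0, giving Y=0. Observed 1.
Test 1: faults giving observed 1 are {M1 stuck-at-1, M4 stuck-at-1}.
Test 2 (A=1, B=1, C=1): fault-free M0=0, M1=0, M2=0, M3=1, M4=0 → 0; observed 0. Eliminates M4 stuck-at-1.
Only M1 stuck-at-1 is consistent with every test.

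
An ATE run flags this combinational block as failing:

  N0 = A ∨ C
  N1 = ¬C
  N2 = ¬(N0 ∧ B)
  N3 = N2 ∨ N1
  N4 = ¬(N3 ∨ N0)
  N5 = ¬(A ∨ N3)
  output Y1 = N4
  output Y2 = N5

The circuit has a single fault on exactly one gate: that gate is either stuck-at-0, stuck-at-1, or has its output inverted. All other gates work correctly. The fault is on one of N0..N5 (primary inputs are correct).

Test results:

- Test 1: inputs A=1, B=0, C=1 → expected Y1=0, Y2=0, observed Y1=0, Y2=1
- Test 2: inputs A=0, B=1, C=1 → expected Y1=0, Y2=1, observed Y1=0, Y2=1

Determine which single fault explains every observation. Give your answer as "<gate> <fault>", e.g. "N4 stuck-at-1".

Fault-free values for test 1 (A=1, B=0, C=1): N0=1, N1=0, N2=1, N3=1, N4=0, N5=0, giving Y1=0, Y2=0. Observed Y1=0, Y2=1.
Test 1: faults giving observed Y1=0, Y2=1 are {N5 stuck-at-1, N5 inverted output}.
Test 2 (A=0, B=1, C=1): fault-free N0=1, N1=0, N2=0, N3=0, N4=0, N5=1 → Y1=0, Y2=1; observed Y1=0, Y2=1. Eliminates N5 inverted output.
Only N5 stuck-at-1 is consistent with every test.

N5 stuck-at-1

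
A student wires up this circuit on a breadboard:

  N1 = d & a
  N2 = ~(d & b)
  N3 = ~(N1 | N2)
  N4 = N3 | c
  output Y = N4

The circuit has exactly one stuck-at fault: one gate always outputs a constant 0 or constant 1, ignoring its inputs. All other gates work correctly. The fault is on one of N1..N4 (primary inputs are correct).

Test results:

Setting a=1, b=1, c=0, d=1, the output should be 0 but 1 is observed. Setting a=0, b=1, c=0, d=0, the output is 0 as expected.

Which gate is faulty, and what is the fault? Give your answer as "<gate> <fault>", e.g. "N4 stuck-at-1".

N1 stuck-at-0

Fault-free values for test 1 (a=1, b=1, c=0, d=1): N1=1, N2=0, N3=0, N4=0, giving Y=0. Observed 1.
Test 1: faults giving observed 1 are {N1 stuck-at-0, N3 stuck-at-1, N4 stuck-at-1}.
Test 2 (a=0, b=1, c=0, d=0): fault-free N1=0, N2=1, N3=0, N4=0 → 0; observed 0. Eliminates N3 stuck-at-1, N4 stuck-at-1.
Only N1 stuck-at-0 is consistent with every test.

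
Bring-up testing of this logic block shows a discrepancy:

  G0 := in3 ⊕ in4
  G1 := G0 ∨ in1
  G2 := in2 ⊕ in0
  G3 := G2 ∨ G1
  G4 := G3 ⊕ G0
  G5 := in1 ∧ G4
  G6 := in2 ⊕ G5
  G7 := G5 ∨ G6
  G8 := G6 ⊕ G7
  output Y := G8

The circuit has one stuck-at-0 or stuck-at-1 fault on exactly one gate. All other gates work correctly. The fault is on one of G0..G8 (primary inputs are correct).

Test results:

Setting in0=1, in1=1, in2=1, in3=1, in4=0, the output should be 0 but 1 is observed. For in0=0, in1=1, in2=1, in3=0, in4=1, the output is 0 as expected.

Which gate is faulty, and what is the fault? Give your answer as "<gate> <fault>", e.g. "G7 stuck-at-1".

Fault-free values for test 1 (in0=1, in1=1, in2=1, in3=1, in4=0): G0=1, G1=1, G2=0, G3=1, G4=0, G5=0, G6=1, G7=1, G8=0, giving Y=0. Observed 1.
Test 1: faults giving observed 1 are {G0 stuck-at-0, G1 stuck-at-0, G3 stuck-at-0, G4 stuck-at-1, G5 stuck-at-1, G7 stuck-at-0, G8 stuck-at-1}.
Test 2 (in0=0, in1=1, in2=1, in3=0, in4=1): fault-free G0=1, G1=1, G2=1, G3=1, G4=0, G5=0, G6=1, G7=1, G8=0 → 0; observed 0. Eliminates G0 stuck-at-0, G3 stuck-at-0, G4 stuck-at-1, G5 stuck-at-1, G7 stuck-at-0, G8 stuck-at-1.
Only G1 stuck-at-0 is consistent with every test.

G1 stuck-at-0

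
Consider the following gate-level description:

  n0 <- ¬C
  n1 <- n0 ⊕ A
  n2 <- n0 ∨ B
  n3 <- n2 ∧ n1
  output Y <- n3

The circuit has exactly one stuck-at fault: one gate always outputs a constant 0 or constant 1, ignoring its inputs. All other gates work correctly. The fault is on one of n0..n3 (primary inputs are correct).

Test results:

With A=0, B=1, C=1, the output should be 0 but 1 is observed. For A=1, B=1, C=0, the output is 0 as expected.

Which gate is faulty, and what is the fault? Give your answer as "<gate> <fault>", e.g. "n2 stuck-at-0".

n0 stuck-at-1

Fault-free values for test 1 (A=0, B=1, C=1): n0=0, n1=0, n2=1, n3=0, giving Y=0. Observed 1.
Test 1: faults giving observed 1 are {n0 stuck-at-1, n1 stuck-at-1, n3 stuck-at-1}.
Test 2 (A=1, B=1, C=0): fault-free n0=1, n1=0, n2=1, n3=0 → 0; observed 0. Eliminates n1 stuck-at-1, n3 stuck-at-1.
Only n0 stuck-at-1 is consistent with every test.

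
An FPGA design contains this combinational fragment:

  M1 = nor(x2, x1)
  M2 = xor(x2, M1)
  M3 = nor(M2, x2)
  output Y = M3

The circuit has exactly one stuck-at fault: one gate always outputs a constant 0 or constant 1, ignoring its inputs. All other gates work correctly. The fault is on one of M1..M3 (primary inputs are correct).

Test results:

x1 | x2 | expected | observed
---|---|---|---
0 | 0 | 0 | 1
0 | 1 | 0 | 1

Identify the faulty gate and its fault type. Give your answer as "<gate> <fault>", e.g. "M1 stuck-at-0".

Fault-free values for test 1 (x1=0, x2=0): M1=1, M2=1, M3=0, giving Y=0. Observed 1.
Test 1: faults giving observed 1 are {M1 stuck-at-0, M2 stuck-at-0, M3 stuck-at-1}.
Test 2 (x1=0, x2=1): fault-free M1=0, M2=1, M3=0 → 0; observed 1. Eliminates M1 stuck-at-0, M2 stuck-at-0.
Only M3 stuck-at-1 is consistent with every test.

M3 stuck-at-1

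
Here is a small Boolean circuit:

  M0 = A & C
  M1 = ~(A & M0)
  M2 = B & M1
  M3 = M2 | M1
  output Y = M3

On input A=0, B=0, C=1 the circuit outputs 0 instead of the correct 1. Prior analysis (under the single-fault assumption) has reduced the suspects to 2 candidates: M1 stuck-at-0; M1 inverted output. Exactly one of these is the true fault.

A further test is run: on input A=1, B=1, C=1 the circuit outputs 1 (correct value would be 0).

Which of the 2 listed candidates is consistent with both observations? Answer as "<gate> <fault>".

M1 inverted output

Evaluate each candidate on input A=1, B=1, C=1:
  M1 stuck-at-0: M0=1, M1=0 [stuck-at-0], M2=0, M3=0 → 0 — eliminated
  M1 inverted output: M0=1, M1=1 [inverted output], M2=1, M3=1 → 1 — matches
Only M1 inverted output reproduces the observed 1.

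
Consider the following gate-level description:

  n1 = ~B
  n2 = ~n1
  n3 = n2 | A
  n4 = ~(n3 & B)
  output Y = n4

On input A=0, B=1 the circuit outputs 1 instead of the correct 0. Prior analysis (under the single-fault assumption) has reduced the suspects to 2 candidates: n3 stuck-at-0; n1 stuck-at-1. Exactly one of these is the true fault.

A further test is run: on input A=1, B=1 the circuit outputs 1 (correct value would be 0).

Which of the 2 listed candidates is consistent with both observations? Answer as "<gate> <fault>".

Evaluate each candidate on input A=1, B=1:
  n3 stuck-at-0: n1=0, n2=1, n3=0 [stuck-at-0], n4=1 → 1 — matches
  n1 stuck-at-1: n1=1 [stuck-at-1], n2=0, n3=1, n4=0 → 0 — eliminated
Only n3 stuck-at-0 reproduces the observed 1.

n3 stuck-at-0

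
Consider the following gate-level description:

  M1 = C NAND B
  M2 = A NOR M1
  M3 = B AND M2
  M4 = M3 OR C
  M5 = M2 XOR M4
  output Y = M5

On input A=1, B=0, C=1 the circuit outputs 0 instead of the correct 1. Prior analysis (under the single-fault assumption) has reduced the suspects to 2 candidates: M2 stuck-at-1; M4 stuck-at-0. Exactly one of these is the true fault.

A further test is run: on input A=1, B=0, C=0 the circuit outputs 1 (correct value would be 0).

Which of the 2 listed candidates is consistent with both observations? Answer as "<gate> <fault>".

Evaluate each candidate on input A=1, B=0, C=0:
  M2 stuck-at-1: M1=1, M2=1 [stuck-at-1], M3=0, M4=0, M5=1 → 1 — matches
  M4 stuck-at-0: M1=1, M2=0, M3=0, M4=0 [stuck-at-0], M5=0 → 0 — eliminated
Only M2 stuck-at-1 reproduces the observed 1.

M2 stuck-at-1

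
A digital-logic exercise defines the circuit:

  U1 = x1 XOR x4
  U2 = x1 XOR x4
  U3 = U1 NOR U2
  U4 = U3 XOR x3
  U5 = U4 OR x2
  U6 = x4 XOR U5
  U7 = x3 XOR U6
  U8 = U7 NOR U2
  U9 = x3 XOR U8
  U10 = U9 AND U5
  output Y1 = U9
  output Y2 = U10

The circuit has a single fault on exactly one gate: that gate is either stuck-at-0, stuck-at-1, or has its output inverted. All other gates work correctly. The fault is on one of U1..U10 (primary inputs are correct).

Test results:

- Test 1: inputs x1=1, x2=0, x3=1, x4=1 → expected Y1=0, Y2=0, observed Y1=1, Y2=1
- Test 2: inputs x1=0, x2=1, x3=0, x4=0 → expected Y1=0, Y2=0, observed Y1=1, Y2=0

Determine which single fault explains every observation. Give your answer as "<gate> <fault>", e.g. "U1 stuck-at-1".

U5 inverted output

Fault-free values for test 1 (x1=1, x2=0, x3=1, x4=1): U1=0, U2=0, U3=1, U4=0, U5=0, U6=1, U7=0, U8=1, U9=0, U10=0, giving Y1=0, Y2=0. Observed Y1=1, Y2=1.
Test 1: faults giving observed Y1=1, Y2=1 are {U1 stuck-at-1, U1 inverted output, U2 stuck-at-1, U2 inverted output, U3 stuck-at-0, U3 inverted output, U4 stuck-at-1, U4 inverted output, U5 stuck-at-1, U5 inverted output}.
Test 2 (x1=0, x2=1, x3=0, x4=0): fault-free U1=0, U2=0, U3=1, U4=1, U5=1, U6=1, U7=1, U8=0, U9=0, U10=0 → Y1=0, Y2=0; observed Y1=1, Y2=0. Eliminates U1 stuck-at-1, U1 inverted output, U2 stuck-at-1, U2 inverted output, U3 stuck-at-0, U3 inverted output, U4 stuck-at-1, U4 inverted output, U5 stuck-at-1.
Only U5 inverted output is consistent with every test.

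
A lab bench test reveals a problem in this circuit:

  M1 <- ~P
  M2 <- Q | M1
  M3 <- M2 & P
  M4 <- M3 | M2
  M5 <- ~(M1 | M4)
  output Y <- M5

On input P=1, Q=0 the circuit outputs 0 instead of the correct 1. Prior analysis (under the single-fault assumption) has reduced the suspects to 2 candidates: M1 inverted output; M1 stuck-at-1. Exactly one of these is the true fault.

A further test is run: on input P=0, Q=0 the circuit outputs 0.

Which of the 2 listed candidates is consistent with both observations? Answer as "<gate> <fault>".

M1 stuck-at-1

Evaluate each candidate on input P=0, Q=0:
  M1 inverted output: M1=0 [inverted output], M2=0, M3=0, M4=0, M5=1 → 1 — eliminated
  M1 stuck-at-1: M1=1 [stuck-at-1], M2=1, M3=0, M4=1, M5=0 → 0 — matches
Only M1 stuck-at-1 reproduces the observed 0.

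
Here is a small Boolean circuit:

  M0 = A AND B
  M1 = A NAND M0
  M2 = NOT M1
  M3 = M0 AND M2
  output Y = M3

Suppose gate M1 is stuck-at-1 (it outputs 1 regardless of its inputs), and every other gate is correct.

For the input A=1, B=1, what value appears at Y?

Propagate with M1 forced: M0=1, M1=1 [stuck-at-1], M2=0, M3=0.
So Y = 0. (Without the fault it would be 1.)

0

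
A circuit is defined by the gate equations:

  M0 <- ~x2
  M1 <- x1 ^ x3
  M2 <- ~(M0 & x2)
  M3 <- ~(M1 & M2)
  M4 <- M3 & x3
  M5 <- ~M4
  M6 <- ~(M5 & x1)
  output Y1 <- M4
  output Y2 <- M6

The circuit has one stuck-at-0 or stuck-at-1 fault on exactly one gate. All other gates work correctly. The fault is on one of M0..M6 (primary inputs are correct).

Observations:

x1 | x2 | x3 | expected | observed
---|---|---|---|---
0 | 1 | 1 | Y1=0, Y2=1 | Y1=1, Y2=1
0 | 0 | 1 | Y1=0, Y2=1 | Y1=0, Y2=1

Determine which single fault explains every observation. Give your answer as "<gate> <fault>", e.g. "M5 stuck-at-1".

Fault-free values for test 1 (x1=0, x2=1, x3=1): M0=0, M1=1, M2=1, M3=0, M4=0, M5=1, M6=1, giving Y1=0, Y2=1. Observed Y1=1, Y2=1.
Test 1: faults giving observed Y1=1, Y2=1 are {M0 stuck-at-1, M1 stuck-at-0, M2 stuck-at-0, M3 stuck-at-1, M4 stuck-at-1}.
Test 2 (x1=0, x2=0, x3=1): fault-free M0=1, M1=1, M2=1, M3=0, M4=0, M5=1, M6=1 → Y1=0, Y2=1; observed Y1=0, Y2=1. Eliminates M1 stuck-at-0, M2 stuck-at-0, M3 stuck-at-1, M4 stuck-at-1.
Only M0 stuck-at-1 is consistent with every test.

M0 stuck-at-1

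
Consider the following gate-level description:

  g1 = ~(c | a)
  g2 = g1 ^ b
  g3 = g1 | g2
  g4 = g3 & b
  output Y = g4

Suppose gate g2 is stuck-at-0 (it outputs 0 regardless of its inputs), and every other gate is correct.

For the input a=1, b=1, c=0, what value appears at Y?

0

Propagate with g2 forced: g1=0, g2=0 [stuck-at-0], g3=0, g4=0.
So Y = 0. (Without the fault it would be 1.)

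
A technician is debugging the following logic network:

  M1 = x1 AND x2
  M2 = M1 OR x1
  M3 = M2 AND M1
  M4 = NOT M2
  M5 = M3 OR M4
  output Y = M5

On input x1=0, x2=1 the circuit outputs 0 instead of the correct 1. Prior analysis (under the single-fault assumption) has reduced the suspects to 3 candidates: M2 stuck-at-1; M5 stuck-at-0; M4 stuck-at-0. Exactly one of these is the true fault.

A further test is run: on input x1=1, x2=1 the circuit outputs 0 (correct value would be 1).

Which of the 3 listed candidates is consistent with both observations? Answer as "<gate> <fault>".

Evaluate each candidate on input x1=1, x2=1:
  M2 stuck-at-1: M1=1, M2=1 [stuck-at-1], M3=1, M4=0, M5=1 → 1 — eliminated
  M5 stuck-at-0: M1=1, M2=1, M3=1, M4=0, M5=0 [stuck-at-0] → 0 — matches
  M4 stuck-at-0: M1=1, M2=1, M3=1, M4=0 [stuck-at-0], M5=1 → 1 — eliminated
Only M5 stuck-at-0 reproduces the observed 0.

M5 stuck-at-0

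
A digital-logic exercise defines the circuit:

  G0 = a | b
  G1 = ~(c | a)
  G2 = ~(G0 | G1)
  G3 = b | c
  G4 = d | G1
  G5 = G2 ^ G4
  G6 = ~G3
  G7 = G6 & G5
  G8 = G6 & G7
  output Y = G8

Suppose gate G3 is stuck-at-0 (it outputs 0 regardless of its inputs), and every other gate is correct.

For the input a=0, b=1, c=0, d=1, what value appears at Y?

1

Propagate with G3 forced: G0=1, G1=1, G2=0, G3=0 [stuck-at-0], G4=1, G5=1, G6=1, G7=1, G8=1.
So Y = 1. (Without the fault it would be 0.)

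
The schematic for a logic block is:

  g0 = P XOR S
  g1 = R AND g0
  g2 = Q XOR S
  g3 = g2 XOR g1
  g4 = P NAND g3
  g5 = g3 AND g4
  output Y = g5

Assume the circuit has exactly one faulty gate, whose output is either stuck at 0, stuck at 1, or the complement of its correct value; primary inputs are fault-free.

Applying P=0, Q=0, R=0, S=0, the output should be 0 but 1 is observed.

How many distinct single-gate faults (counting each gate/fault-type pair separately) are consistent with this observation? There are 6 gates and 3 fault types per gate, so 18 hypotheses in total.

Fault-free: g0=0, g1=0, g2=0, g3=0, g4=1, g5=0 → 0. Observed 1.
  g0: none of the 3 fault types match ✗
  g1: stuck-at-1, inverted output ✓; others ✗
  g2: stuck-at-1, inverted output ✓; others ✗
  g3: stuck-at-1, inverted output ✓; others ✗
  g4: none of the 3 fault types match ✗
  g5: stuck-at-1, inverted output ✓; others ✗
Consistent faults: {g1 stuck-at-1, g1 inverted output, g2 stuck-at-1, g2 inverted output, g3 stuck-at-1, g3 inverted output, g5 stuck-at-1, g5 inverted output} — 8 in all.

8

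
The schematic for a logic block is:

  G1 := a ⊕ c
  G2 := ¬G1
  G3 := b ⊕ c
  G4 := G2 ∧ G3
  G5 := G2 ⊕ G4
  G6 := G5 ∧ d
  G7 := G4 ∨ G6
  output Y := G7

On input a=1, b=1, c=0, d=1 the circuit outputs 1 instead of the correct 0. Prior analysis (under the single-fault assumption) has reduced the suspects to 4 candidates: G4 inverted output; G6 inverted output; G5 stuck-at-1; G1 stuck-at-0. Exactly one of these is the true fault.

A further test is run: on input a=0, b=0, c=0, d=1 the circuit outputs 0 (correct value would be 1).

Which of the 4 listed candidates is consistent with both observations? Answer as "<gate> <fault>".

G6 inverted output

Evaluate each candidate on input a=0, b=0, c=0, d=1:
  G4 inverted output: G1=0, G2=1, G3=0, G4=1 [inverted output], G5=0, G6=0, G7=1 → 1 — eliminated
  G6 inverted output: G1=0, G2=1, G3=0, G4=0, G5=1, G6=0 [inverted output], G7=0 → 0 — matches
  G5 stuck-at-1: G1=0, G2=1, G3=0, G4=0, G5=1 [stuck-at-1], G6=1, G7=1 → 1 — eliminated
  G1 stuck-at-0: G1=0 [stuck-at-0], G2=1, G3=0, G4=0, G5=1, G6=1, G7=1 → 1 — eliminated
Only G6 inverted output reproduces the observed 0.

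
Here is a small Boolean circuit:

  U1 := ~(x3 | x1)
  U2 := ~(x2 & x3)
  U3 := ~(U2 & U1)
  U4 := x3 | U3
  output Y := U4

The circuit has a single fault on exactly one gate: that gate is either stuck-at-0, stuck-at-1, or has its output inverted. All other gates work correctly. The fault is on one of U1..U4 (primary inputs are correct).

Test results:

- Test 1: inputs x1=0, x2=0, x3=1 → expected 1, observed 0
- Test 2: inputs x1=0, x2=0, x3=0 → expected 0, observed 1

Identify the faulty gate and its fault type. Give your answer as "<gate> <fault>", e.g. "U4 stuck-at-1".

Fault-free values for test 1 (x1=0, x2=0, x3=1): U1=0, U2=1, U3=1, U4=1, giving Y=1. Observed 0.
Test 1: faults giving observed 0 are {U4 stuck-at-0, U4 inverted output}.
Test 2 (x1=0, x2=0, x3=0): fault-free U1=1, U2=1, U3=0, U4=0 → 0; observed 1. Eliminates U4 stuck-at-0.
Only U4 inverted output is consistent with every test.

U4 inverted output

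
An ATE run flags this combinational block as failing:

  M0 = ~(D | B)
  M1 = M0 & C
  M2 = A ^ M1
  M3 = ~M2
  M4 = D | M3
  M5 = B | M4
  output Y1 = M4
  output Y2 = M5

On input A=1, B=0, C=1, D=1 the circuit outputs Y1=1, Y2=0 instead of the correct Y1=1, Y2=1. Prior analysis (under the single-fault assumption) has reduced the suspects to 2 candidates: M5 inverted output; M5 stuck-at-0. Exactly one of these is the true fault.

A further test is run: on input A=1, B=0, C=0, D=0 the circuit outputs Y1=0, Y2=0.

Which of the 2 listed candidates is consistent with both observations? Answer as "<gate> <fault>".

Evaluate each candidate on input A=1, B=0, C=0, D=0:
  M5 inverted output: M0=1, M1=0, M2=1, M3=0, M4=0, M5=1 [inverted output] → Y1=0, Y2=1 — eliminated
  M5 stuck-at-0: M0=1, M1=0, M2=1, M3=0, M4=0, M5=0 [stuck-at-0] → Y1=0, Y2=0 — matches
Only M5 stuck-at-0 reproduces the observed Y1=0, Y2=0.

M5 stuck-at-0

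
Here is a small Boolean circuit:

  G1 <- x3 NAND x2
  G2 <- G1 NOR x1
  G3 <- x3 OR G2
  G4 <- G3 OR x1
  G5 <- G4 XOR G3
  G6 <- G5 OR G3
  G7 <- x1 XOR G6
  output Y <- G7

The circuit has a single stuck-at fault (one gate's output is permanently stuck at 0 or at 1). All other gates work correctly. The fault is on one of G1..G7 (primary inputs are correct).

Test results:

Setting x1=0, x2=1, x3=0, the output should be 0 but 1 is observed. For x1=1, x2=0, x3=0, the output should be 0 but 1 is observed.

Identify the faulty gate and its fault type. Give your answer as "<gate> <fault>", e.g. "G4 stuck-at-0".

Fault-free values for test 1 (x1=0, x2=1, x3=0): G1=1, G2=0, G3=0, G4=0, G5=0, G6=0, G7=0, giving Y=0. Observed 1.
Test 1: faults giving observed 1 are {G1 stuck-at-0, G2 stuck-at-1, G3 stuck-at-1, G4 stuck-at-1, G5 stuck-at-1, G6 stuck-at-1, G7 stuck-at-1}.
Test 2 (x1=1, x2=0, x3=0): fault-free G1=1, G2=0, G3=0, G4=1, G5=1, G6=1, G7=0 → 0; observed 1. Eliminates G1 stuck-at-0, G2 stuck-at-1, G3 stuck-at-1, G4 stuck-at-1, G5 stuck-at-1, G6 stuck-at-1.
Only G7 stuck-at-1 is consistent with every test.

G7 stuck-at-1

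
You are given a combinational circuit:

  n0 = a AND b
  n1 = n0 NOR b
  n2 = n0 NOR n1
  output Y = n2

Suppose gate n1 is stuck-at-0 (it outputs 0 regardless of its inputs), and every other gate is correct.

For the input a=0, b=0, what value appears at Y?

Propagate with n1 forced: n0=0, n1=0 [stuck-at-0], n2=1.
So Y = 1. (Without the fault it would be 0.)

1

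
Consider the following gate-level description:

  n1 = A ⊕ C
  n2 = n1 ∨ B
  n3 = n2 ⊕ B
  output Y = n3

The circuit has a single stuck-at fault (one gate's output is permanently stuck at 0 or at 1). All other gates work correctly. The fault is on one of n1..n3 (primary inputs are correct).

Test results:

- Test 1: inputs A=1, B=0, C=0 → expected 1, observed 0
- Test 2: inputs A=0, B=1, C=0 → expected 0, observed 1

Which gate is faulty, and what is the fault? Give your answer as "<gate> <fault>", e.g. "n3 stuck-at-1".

Fault-free values for test 1 (A=1, B=0, C=0): n1=1, n2=1, n3=1, giving Y=1. Observed 0.
Test 1: faults giving observed 0 are {n1 stuck-at-0, n2 stuck-at-0, n3 stuck-at-0}.
Test 2 (A=0, B=1, C=0): fault-free n1=0, n2=1, n3=0 → 0; observed 1. Eliminates n1 stuck-at-0, n3 stuck-at-0.
Only n2 stuck-at-0 is consistent with every test.

n2 stuck-at-0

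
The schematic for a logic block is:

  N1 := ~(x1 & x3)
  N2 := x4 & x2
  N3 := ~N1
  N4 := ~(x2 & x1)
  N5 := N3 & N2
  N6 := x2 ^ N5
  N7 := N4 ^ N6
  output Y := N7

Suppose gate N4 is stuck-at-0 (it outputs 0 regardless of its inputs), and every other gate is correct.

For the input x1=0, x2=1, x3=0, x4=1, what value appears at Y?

1

Propagate with N4 forced: N1=1, N2=1, N3=0, N4=0 [stuck-at-0], N5=0, N6=1, N7=1.
So Y = 1. (Without the fault it would be 0.)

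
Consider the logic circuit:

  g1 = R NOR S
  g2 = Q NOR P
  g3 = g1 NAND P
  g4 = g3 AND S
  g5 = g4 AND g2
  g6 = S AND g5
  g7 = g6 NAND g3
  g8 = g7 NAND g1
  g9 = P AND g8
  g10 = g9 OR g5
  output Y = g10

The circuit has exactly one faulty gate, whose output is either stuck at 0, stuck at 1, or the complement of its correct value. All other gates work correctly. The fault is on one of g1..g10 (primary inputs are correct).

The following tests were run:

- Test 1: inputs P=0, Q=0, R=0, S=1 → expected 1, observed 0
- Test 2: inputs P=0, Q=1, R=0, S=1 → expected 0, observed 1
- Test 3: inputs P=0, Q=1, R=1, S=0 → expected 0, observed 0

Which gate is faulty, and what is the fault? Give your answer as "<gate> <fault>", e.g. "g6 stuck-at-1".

Fault-free values for test 1 (P=0, Q=0, R=0, S=1): g1=0, g2=1, g3=1, g4=1, g5=1, g6=1, g7=0, g8=1, g9=0, g10=1, giving Y=1. Observed 0.
Test 1: faults giving observed 0 are {g2 stuck-at-0, g2 inverted output, g3 stuck-at-0, g3 inverted output, g4 stuck-at-0, g4 inverted output, g5 stuck-at-0, g5 inverted output, g10 stuck-at-0, g10 inverted output}.
Test 2 (P=0, Q=1, R=0, S=1): fault-free g1=0, g2=0, g3=1, g4=1, g5=0, g6=0, g7=1, g8=1, g9=0, g10=0 → 0; observed 1. Eliminates g2 stuck-at-0, g3 stuck-at-0, g3 inverted output, g4 stuck-at-0, g4 inverted output, g5 stuck-at-0, g10 stuck-at-0.
Test 3 (P=0, Q=1, R=1, S=0): fault-free g1=0, g2=0, g3=1, g4=0, g5=0, g6=0, g7=1, g8=1, g9=0, g10=0 → 0; observed 0. Eliminates g5 inverted output, g10 inverted output.
Only g2 inverted output is consistent with every test.

g2 inverted output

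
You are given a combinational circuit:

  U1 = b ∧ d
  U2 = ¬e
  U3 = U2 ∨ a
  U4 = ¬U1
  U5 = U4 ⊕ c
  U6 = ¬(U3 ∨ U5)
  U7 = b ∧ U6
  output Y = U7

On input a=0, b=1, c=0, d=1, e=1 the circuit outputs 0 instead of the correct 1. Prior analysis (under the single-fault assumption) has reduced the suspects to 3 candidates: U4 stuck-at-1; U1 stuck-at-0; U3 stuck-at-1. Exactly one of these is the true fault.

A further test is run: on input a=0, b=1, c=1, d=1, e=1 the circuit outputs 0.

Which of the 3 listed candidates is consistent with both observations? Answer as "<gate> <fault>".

U3 stuck-at-1

Evaluate each candidate on input a=0, b=1, c=1, d=1, e=1:
  U4 stuck-at-1: U1=1, U2=0, U3=0, U4=1 [stuck-at-1], U5=0, U6=1, U7=1 → 1 — eliminated
  U1 stuck-at-0: U1=0 [stuck-at-0], U2=0, U3=0, U4=1, U5=0, U6=1, U7=1 → 1 — eliminated
  U3 stuck-at-1: U1=1, U2=0, U3=1 [stuck-at-1], U4=0, U5=1, U6=0, U7=0 → 0 — matches
Only U3 stuck-at-1 reproduces the observed 0.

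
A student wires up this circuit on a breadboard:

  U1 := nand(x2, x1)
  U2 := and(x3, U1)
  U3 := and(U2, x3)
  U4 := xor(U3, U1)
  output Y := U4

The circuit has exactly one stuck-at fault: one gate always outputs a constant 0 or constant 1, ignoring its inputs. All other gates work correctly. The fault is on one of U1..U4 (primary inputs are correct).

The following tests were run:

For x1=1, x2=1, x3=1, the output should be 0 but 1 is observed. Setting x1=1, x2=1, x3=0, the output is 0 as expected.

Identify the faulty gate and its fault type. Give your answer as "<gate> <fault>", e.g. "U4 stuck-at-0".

U2 stuck-at-1

Fault-free values for test 1 (x1=1, x2=1, x3=1): U1=0, U2=0, U3=0, U4=0, giving Y=0. Observed 1.
Test 1: faults giving observed 1 are {U2 stuck-at-1, U3 stuck-at-1, U4 stuck-at-1}.
Test 2 (x1=1, x2=1, x3=0): fault-free U1=0, U2=0, U3=0, U4=0 → 0; observed 0. Eliminates U3 stuck-at-1, U4 stuck-at-1.
Only U2 stuck-at-1 is consistent with every test.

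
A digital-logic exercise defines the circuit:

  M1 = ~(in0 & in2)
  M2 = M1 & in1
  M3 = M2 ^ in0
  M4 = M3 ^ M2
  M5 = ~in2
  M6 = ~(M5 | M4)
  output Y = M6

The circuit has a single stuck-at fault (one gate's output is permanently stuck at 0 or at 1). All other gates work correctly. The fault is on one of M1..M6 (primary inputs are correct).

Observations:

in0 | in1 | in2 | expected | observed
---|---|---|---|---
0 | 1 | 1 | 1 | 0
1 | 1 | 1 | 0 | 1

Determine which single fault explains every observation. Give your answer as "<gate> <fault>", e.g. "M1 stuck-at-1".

Fault-free values for test 1 (in0=0, in1=1, in2=1): M1=1, M2=1, M3=1, M4=0, M5=0, M6=1, giving Y=1. Observed 0.
Test 1: faults giving observed 0 are {M3 stuck-at-0, M4 stuck-at-1, M5 stuck-at-1, M6 stuck-at-0}.
Test 2 (in0=1, in1=1, in2=1): fault-free M1=0, M2=0, M3=1, M4=1, M5=0, M6=0 → 0; observed 1. Eliminates M4 stuck-at-1, M5 stuck-at-1, M6 stuck-at-0.
Only M3 stuck-at-0 is consistent with every test.

M3 stuck-at-0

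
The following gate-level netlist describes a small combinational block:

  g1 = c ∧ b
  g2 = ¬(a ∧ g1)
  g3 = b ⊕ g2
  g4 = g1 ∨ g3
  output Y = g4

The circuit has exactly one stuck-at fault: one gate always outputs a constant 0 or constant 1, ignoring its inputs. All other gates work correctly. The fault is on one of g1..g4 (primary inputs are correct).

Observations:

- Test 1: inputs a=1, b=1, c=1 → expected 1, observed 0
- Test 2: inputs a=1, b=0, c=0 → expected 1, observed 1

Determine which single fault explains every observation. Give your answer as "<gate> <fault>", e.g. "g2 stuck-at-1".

g1 stuck-at-0

Fault-free values for test 1 (a=1, b=1, c=1): g1=1, g2=0, g3=1, g4=1, giving Y=1. Observed 0.
Test 1: faults giving observed 0 are {g1 stuck-at-0, g4 stuck-at-0}.
Test 2 (a=1, b=0, c=0): fault-free g1=0, g2=1, g3=1, g4=1 → 1; observed 1. Eliminates g4 stuck-at-0.
Only g1 stuck-at-0 is consistent with every test.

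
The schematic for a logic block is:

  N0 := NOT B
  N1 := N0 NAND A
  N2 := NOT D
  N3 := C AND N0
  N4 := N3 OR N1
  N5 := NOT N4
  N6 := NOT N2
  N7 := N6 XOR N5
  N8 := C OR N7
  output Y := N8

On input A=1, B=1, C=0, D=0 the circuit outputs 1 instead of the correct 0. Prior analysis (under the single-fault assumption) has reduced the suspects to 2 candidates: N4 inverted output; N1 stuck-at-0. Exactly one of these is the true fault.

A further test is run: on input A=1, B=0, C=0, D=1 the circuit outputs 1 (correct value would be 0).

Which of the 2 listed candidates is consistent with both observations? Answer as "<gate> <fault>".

N4 inverted output

Evaluate each candidate on input A=1, B=0, C=0, D=1:
  N4 inverted output: N0=1, N1=0, N2=0, N3=0, N4=1 [inverted output], N5=0, N6=1, N7=1, N8=1 → 1 — matches
  N1 stuck-at-0: N0=1, N1=0 [stuck-at-0], N2=0, N3=0, N4=0, N5=1, N6=1, N7=0, N8=0 → 0 — eliminated
Only N4 inverted output reproduces the observed 1.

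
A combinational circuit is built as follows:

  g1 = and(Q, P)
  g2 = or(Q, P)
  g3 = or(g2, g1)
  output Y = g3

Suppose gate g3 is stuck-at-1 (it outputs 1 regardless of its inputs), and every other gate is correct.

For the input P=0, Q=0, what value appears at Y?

1

Propagate with g3 forced: g1=0, g2=0, g3=1 [stuck-at-1].
So Y = 1. (Without the fault it would be 0.)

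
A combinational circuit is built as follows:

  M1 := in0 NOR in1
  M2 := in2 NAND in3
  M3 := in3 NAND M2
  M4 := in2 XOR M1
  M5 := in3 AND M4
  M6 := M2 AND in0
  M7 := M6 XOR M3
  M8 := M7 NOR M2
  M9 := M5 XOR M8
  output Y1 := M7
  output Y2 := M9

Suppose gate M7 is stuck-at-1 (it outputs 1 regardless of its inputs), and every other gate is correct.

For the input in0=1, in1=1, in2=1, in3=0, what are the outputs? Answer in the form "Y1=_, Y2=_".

Y1=1, Y2=0

Propagate with M7 forced: M1=0, M2=1, M3=1, M4=1, M5=0, M6=1, M7=1 [stuck-at-1], M8=0, M9=0.
So the outputs are Y1=1, Y2=0. (Without the fault they would be Y1=0, Y2=0.)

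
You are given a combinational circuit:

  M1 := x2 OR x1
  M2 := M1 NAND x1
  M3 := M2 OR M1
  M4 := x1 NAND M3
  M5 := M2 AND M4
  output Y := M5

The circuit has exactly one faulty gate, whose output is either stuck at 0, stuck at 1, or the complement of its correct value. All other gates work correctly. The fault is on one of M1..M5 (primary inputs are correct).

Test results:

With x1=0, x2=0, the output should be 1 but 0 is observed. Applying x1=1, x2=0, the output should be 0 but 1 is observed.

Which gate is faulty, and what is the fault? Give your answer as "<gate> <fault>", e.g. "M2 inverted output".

Fault-free values for test 1 (x1=0, x2=0): M1=0, M2=1, M3=1, M4=1, M5=1, giving Y=1. Observed 0.
Test 1: faults giving observed 0 are {M2 stuck-at-0, M2 inverted output, M4 stuck-at-0, M4 inverted output, M5 stuck-at-0, M5 inverted output}.
Test 2 (x1=1, x2=0): fault-free M1=1, M2=0, M3=1, M4=0, M5=0 → 0; observed 1. Eliminates M2 stuck-at-0, M2 inverted output, M4 stuck-at-0, M4 inverted output, M5 stuck-at-0.
Only M5 inverted output is consistent with every test.

M5 inverted output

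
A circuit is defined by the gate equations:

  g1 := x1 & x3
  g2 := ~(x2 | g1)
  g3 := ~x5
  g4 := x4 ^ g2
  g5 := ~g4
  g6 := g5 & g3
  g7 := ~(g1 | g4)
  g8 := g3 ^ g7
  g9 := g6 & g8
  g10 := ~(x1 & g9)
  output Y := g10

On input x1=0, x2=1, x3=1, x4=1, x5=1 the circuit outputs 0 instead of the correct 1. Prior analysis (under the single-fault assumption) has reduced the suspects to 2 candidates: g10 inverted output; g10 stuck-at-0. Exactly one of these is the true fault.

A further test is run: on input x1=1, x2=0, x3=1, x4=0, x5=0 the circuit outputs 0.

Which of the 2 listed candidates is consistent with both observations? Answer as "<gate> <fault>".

g10 stuck-at-0

Evaluate each candidate on input x1=1, x2=0, x3=1, x4=0, x5=0:
  g10 inverted output: g1=1, g2=0, g3=1, g4=0, g5=1, g6=1, g7=0, g8=1, g9=1, g10=1 [inverted output] → 1 — eliminated
  g10 stuck-at-0: g1=1, g2=0, g3=1, g4=0, g5=1, g6=1, g7=0, g8=1, g9=1, g10=0 [stuck-at-0] → 0 — matches
Only g10 stuck-at-0 reproduces the observed 0.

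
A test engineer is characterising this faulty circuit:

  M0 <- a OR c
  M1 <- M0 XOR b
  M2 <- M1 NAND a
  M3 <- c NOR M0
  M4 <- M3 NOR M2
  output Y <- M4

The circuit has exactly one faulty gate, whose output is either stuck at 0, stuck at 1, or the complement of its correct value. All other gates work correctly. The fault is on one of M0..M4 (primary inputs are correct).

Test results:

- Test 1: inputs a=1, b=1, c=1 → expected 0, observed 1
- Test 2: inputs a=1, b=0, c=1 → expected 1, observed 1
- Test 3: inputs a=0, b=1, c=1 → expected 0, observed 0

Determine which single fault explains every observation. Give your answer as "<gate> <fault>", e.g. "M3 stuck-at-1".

M1 stuck-at-1

Fault-free values for test 1 (a=1, b=1, c=1): M0=1, M1=0, M2=1, M3=0, M4=0, giving Y=0. Observed 1.
Test 1: faults giving observed 1 are {M0 stuck-at-0, M0 inverted output, M1 stuck-at-1, M1 inverted output, M2 stuck-at-0, M2 inverted output, M4 stuck-at-1, M4 inverted output}.
Test 2 (a=1, b=0, c=1): fault-free M0=1, M1=1, M2=0, M3=0, M4=1 → 1; observed 1. Eliminates M0 stuck-at-0, M0 inverted output, M1 inverted output, M2 inverted output, M4 inverted output.
Test 3 (a=0, b=1, c=1): fault-free M0=1, M1=0, M2=1, M3=0, M4=0 → 0; observed 0. Eliminates M2 stuck-at-0, M4 stuck-at-1.
Only M1 stuck-at-1 is consistent with every test.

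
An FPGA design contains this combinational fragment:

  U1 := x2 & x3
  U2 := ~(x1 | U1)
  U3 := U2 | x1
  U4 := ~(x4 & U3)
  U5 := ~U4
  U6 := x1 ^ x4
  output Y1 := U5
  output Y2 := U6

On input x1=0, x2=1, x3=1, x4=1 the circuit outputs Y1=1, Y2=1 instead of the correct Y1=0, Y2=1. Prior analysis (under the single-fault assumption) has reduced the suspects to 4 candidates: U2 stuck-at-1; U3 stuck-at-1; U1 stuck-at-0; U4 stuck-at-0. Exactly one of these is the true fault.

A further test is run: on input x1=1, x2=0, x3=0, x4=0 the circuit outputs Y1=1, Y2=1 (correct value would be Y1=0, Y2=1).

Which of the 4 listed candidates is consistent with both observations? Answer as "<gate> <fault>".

U4 stuck-at-0

Evaluate each candidate on input x1=1, x2=0, x3=0, x4=0:
  U2 stuck-at-1: U1=0, U2=1 [stuck-at-1], U3=1, U4=1, U5=0, U6=1 → Y1=0, Y2=1 — eliminated
  U3 stuck-at-1: U1=0, U2=0, U3=1 [stuck-at-1], U4=1, U5=0, U6=1 → Y1=0, Y2=1 — eliminated
  U1 stuck-at-0: U1=0 [stuck-at-0], U2=0, U3=1, U4=1, U5=0, U6=1 → Y1=0, Y2=1 — eliminated
  U4 stuck-at-0: U1=0, U2=0, U3=1, U4=0 [stuck-at-0], U5=1, U6=1 → Y1=1, Y2=1 — matches
Only U4 stuck-at-0 reproduces the observed Y1=1, Y2=1.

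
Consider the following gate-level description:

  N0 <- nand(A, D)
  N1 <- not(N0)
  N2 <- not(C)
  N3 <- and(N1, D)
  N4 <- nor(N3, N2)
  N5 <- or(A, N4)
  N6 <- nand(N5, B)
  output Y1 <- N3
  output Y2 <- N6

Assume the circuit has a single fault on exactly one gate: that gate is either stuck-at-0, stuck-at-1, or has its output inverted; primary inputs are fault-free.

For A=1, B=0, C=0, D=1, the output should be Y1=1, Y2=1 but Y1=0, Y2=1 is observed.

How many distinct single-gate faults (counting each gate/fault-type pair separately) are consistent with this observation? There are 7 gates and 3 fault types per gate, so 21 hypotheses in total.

Fault-free: N0=0, N1=1, N2=1, N3=1, N4=0, N5=1, N6=1 → Y1=1, Y2=1. Observed Y1=0, Y2=1.
  N0: stuck-at-1, inverted output ✓; others ✗
  N1: stuck-at-0, inverted output ✓; others ✗
  N2: none of the 3 fault types match ✗
  N3: stuck-at-0, inverted output ✓; others ✗
  N4: none of the 3 fault types match ✗
  N5: none of the 3 fault types match ✗
  N6: none of the 3 fault types match ✗
Consistent faults: {N0 stuck-at-1, N0 inverted output, N1 stuck-at-0, N1 inverted output, N3 stuck-at-0, N3 inverted output} — 6 in all.

6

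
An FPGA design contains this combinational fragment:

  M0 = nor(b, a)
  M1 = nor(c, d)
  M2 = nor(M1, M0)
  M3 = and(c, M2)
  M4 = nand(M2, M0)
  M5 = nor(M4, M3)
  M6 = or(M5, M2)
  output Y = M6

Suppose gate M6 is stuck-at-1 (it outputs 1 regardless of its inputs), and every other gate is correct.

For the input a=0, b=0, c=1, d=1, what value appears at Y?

Propagate with M6 forced: M0=1, M1=0, M2=0, M3=0, M4=1, M5=0, M6=1 [stuck-at-1].
So Y = 1. (Without the fault it would be 0.)

1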